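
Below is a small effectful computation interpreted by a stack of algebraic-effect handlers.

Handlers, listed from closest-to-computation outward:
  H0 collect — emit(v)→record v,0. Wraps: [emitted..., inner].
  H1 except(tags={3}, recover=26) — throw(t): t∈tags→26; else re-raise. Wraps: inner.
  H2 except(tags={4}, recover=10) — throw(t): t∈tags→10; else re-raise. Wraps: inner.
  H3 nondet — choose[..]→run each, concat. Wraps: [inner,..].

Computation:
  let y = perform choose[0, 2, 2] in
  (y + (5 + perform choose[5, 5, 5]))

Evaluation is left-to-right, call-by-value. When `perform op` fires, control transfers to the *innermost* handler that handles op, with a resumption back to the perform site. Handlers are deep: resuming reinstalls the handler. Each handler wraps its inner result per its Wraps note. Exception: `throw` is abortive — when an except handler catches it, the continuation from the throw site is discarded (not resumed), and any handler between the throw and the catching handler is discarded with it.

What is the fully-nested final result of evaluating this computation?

Answer: [[10], [10], [10], [12], [12], [12], [12], [12], [12]]

Evaluation trace:
choose[0, 2, 2] @ H3
  branch[0] choose=0:
    choose[5, 5, 5] @ H3
      branch[0] choose=5:
        H0 returns [10]
        H1 returns [10]
        H2 returns [10]
        H3 returns [[10]]
      branch[1] choose=5:
        H0 returns [10]
        H1 returns [10]
        H2 returns [10]
        H3 returns [[10]]
      branch[2] choose=5:
        H0 returns [10]
        H1 returns [10]
        H2 returns [10]
        H3 returns [[10]]
  branch[1] choose=2:
    choose[5, 5, 5] @ H3
      branch[0] choose=5:
        H0 returns [12]
        H1 returns [12]
        H2 returns [12]
        H3 returns [[12]]
      branch[1] choose=5:
        H0 returns [12]
        H1 returns [12]
        H2 returns [12]
        H3 returns [[12]]
      branch[2] choose=5:
        H0 returns [12]
        H1 returns [12]
        H2 returns [12]
        H3 returns [[12]]
  branch[2] choose=2:
    choose[5, 5, 5] @ H3
      branch[0] choose=5:
        H0 returns [12]
        H1 returns [12]
        H2 returns [12]
        H3 returns [[12]]
      branch[1] choose=5:
        H0 returns [12]
        H1 returns [12]
        H2 returns [12]
        H3 returns [[12]]
      branch[2] choose=5:
        H0 returns [12]
        H1 returns [12]
        H2 returns [12]
        H3 returns [[12]]
= [[10], [10], [10], [12], [12], [12], [12], [12], [12]]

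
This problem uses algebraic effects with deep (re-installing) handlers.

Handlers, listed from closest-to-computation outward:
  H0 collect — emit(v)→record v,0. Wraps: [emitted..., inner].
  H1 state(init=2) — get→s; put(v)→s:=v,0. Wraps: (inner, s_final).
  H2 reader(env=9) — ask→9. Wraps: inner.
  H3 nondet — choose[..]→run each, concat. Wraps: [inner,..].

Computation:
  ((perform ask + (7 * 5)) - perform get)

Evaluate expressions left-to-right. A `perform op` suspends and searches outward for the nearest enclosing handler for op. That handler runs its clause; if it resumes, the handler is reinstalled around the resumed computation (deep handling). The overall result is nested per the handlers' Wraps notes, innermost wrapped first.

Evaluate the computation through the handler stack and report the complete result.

Evaluation trace:
ask @ H2 ⇒ 9
get @ H1 ⇒ 2
H0 returns [42]
H1 returns ([42], 2)
H2 returns ([42], 2)
H3 returns [([42], 2)]
= [([42], 2)]

Answer: [([42], 2)]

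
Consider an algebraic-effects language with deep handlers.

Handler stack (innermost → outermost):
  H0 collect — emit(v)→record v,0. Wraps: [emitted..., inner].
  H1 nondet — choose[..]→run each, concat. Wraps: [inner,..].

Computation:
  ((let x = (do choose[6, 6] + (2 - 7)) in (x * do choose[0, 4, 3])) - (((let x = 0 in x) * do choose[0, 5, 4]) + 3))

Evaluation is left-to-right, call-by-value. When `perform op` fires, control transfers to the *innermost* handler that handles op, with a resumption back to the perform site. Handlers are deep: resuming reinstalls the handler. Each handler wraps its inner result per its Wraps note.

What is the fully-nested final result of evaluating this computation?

Answer: [[-3], [-3], [-3], [1], [1], [1], [0], [0], [0], [-3], [-3], [-3], [1], [1], [1], [0], [0], [0]]

Step-by-step:
choose[6, 6] @ H1
  branch[0] choose=6:
    choose[0, 4, 3] @ H1
      branch[0] choose=0:
        choose[0, 5, 4] @ H1
          branch[0] choose=0:
            H0 returns [-3]
            H1 returns [[-3]]
          branch[1] choose=5:
            H0 returns [-3]
            H1 returns [[-3]]
          branch[2] choose=4:
            H0 returns [-3]
            H1 returns [[-3]]
      branch[1] choose=4:
        choose[0, 5, 4] @ H1
          branch[0] choose=0:
            H0 returns [1]
            H1 returns [[1]]
          branch[1] choose=5:
            H0 returns [1]
            H1 returns [[1]]
          branch[2] choose=4:
            H0 returns [1]
            H1 returns [[1]]
      branch[2] choose=3:
        choose[0, 5, 4] @ H1
          branch[0] choose=0:
            H0 returns [0]
            H1 returns [[0]]
          branch[1] choose=5:
            H0 returns [0]
            H1 returns [[0]]
          branch[2] choose=4:
            H0 returns [0]
            H1 returns [[0]]
  branch[1] choose=6:
    choose[0, 4, 3] @ H1
      branch[0] choose=0:
        choose[0, 5, 4] @ H1
          branch[0] choose=0:
            H0 returns [-3]
            H1 returns [[-3]]
          branch[1] choose=5:
            H0 returns [-3]
            H1 returns [[-3]]
          branch[2] choose=4:
            H0 returns [-3]
            H1 returns [[-3]]
      branch[1] choose=4:
        choose[0, 5, 4] @ H1
          branch[0] choose=0:
            H0 returns [1]
            H1 returns [[1]]
          branch[1] choose=5:
            H0 returns [1]
            H1 returns [[1]]
          branch[2] choose=4:
            H0 returns [1]
            H1 returns [[1]]
      branch[2] choose=3:
        choose[0, 5, 4] @ H1
          branch[0] choose=0:
            H0 returns [0]
            H1 returns [[0]]
          branch[1] choose=5:
            H0 returns [0]
            H1 returns [[0]]
          branch[2] choose=4:
            H0 returns [0]
            H1 returns [[0]]
= [[-3], [-3], [-3], [1], [1], [1], [0], [0], [0], [-3], [-3], [-3], [1], [1], [1], [0], [0], [0]]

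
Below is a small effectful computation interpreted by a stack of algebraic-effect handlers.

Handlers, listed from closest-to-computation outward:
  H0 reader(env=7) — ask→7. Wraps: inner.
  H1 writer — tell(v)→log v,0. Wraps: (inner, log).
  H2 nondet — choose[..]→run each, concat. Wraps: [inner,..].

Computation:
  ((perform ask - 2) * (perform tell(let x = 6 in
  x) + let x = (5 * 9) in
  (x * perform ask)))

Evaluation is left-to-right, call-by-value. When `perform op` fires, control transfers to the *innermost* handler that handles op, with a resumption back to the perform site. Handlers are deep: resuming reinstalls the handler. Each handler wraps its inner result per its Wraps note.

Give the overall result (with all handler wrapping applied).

Working:
ask @ H0 ⇒ 7
tell(6) @ H1 ⇒ log+=6
ask @ H0 ⇒ 7
H0 returns 1575
H1 returns (1575, (6))
H2 returns [(1575, (6))]
= [(1575, (6))]

Answer: [(1575, (6))]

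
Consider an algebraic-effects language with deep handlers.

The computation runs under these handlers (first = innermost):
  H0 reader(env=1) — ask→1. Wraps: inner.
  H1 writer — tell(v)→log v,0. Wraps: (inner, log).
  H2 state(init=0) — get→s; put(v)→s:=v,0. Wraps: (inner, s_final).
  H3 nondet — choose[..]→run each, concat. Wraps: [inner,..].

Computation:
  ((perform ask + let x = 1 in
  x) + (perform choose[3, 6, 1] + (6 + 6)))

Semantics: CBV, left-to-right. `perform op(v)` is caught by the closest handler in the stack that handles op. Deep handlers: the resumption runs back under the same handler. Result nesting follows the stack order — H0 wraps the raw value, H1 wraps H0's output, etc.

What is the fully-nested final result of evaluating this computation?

Answer: [((17, ()), 0), ((20, ()), 0), ((15, ()), 0)]

Working:
ask @ H0 ⇒ 1
choose[3, 6, 1] @ H3
  branch[0] choose=3:
    H0 returns 17
    H1 returns (17, ())
    H2 returns ((17, ()), 0)
    H3 returns [((17, ()), 0)]
  branch[1] choose=6:
    H0 returns 20
    H1 returns (20, ())
    H2 returns ((20, ()), 0)
    H3 returns [((20, ()), 0)]
  branch[2] choose=1:
    H0 returns 15
    H1 returns (15, ())
    H2 returns ((15, ()), 0)
    H3 returns [((15, ()), 0)]
= [((17, ()), 0), ((20, ()), 0), ((15, ()), 0)]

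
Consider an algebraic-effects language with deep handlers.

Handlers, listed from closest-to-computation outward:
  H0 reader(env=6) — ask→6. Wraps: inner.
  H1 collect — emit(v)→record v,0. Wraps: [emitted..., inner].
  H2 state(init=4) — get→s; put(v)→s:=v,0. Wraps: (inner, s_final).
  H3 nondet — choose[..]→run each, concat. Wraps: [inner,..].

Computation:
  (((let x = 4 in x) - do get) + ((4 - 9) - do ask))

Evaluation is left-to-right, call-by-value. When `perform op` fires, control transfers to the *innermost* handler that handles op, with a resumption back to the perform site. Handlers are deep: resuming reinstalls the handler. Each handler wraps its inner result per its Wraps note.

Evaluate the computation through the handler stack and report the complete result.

Answer: [([-11], 4)]

Evaluation trace:
get @ H2 ⇒ 4
ask @ H0 ⇒ 6
H0 returns -11
H1 returns [-11]
H2 returns ([-11], 4)
H3 returns [([-11], 4)]
= [([-11], 4)]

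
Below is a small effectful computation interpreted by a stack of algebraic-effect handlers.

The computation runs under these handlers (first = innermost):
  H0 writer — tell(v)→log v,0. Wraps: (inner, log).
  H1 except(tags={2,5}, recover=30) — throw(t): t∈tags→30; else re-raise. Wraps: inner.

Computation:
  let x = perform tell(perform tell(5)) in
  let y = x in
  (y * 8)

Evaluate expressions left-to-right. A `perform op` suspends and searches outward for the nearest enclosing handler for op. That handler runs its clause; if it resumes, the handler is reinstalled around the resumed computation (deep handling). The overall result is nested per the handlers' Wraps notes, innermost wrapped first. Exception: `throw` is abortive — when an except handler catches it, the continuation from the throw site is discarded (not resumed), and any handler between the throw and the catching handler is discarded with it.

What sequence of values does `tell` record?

Answer: (5, 0)

Working:
tell(5) @ H0 ⇒ log+=5
tell(0) @ H0 ⇒ log+=0
H0 returns (0, (5, 0))
H1 returns (0, (5, 0))
= (0, (5, 0))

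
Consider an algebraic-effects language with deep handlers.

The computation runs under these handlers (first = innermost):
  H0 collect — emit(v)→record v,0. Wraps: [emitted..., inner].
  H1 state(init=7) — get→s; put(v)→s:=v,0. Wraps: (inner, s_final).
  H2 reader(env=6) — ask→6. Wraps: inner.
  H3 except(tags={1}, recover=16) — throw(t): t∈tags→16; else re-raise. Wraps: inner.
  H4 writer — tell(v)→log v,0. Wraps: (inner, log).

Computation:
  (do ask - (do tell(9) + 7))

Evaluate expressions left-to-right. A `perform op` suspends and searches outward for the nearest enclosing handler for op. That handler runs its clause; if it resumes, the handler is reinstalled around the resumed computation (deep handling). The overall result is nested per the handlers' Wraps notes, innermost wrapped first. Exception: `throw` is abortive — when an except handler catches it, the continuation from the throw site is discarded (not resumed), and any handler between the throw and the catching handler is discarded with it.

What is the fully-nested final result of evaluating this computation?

Working:
ask @ H2 ⇒ 6
tell(9) @ H4 ⇒ log+=9
H0 returns [-1]
H1 returns ([-1], 7)
H2 returns ([-1], 7)
H3 returns ([-1], 7)
H4 returns (([-1], 7), (9))
= (([-1], 7), (9))

Answer: (([-1], 7), (9))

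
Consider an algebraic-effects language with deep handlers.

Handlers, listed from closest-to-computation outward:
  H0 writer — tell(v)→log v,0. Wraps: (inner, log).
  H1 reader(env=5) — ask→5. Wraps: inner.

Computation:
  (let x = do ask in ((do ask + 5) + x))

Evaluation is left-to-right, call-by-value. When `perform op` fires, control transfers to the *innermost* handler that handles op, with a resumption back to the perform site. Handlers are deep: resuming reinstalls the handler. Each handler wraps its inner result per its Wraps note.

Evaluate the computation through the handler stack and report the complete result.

Evaluation trace:
ask @ H1 ⇒ 5
ask @ H1 ⇒ 5
H0 returns (15, ())
H1 returns (15, ())
= (15, ())

Answer: (15, ())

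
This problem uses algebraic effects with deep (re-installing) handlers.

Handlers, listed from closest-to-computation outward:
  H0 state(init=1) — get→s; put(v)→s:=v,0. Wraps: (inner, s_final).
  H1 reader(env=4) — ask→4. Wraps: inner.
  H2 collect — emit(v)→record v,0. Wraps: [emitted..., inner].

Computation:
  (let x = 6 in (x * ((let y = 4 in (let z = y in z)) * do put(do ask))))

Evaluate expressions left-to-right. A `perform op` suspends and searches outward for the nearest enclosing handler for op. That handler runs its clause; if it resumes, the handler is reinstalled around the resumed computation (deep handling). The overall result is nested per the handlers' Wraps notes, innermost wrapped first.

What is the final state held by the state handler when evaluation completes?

Evaluation trace:
ask @ H1 ⇒ 4
put(4) @ H0 ⇒ s:=4
H0 returns (0, 4)
H1 returns (0, 4)
H2 returns [(0, 4)]
= [(0, 4)]

Answer: 4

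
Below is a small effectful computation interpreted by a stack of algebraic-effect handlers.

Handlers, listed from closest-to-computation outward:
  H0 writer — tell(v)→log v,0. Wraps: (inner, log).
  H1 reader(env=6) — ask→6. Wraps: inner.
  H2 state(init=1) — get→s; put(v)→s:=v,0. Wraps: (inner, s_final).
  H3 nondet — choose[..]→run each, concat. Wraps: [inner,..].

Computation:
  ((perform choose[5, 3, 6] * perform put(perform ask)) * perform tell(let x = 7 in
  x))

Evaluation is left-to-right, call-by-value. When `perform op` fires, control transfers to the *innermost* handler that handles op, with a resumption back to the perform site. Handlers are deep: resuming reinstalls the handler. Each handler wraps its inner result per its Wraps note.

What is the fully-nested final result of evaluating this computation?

Working:
choose[5, 3, 6] @ H3
  branch[0] choose=5:
    ask @ H1 ⇒ 6
    put(6) @ H2 ⇒ s:=6
    tell(7) @ H0 ⇒ log+=7
    H0 returns (0, (7))
    H1 returns (0, (7))
    H2 returns ((0, (7)), 6)
    H3 returns [((0, (7)), 6)]
  branch[1] choose=3:
    ask @ H1 ⇒ 6
    put(6) @ H2 ⇒ s:=6
    tell(7) @ H0 ⇒ log+=7
    H0 returns (0, (7))
    H1 returns (0, (7))
    H2 returns ((0, (7)), 6)
    H3 returns [((0, (7)), 6)]
  branch[2] choose=6:
    ask @ H1 ⇒ 6
    put(6) @ H2 ⇒ s:=6
    tell(7) @ H0 ⇒ log+=7
    H0 returns (0, (7))
    H1 returns (0, (7))
    H2 returns ((0, (7)), 6)
    H3 returns [((0, (7)), 6)]
= [((0, (7)), 6), ((0, (7)), 6), ((0, (7)), 6)]

Answer: [((0, (7)), 6), ((0, (7)), 6), ((0, (7)), 6)]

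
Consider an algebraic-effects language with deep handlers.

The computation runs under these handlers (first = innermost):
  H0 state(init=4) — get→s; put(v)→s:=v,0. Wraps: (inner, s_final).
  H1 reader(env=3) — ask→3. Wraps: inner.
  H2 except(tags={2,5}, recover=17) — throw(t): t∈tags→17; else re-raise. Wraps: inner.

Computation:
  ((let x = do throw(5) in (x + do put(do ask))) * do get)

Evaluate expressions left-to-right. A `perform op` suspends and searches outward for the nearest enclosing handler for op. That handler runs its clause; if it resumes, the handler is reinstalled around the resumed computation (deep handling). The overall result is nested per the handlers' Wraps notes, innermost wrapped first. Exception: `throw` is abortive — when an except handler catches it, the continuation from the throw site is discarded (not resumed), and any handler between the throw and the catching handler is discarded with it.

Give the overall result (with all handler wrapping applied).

Evaluation trace:
throw(5) @ H2 caught ⇒ 17
= 17

Answer: 17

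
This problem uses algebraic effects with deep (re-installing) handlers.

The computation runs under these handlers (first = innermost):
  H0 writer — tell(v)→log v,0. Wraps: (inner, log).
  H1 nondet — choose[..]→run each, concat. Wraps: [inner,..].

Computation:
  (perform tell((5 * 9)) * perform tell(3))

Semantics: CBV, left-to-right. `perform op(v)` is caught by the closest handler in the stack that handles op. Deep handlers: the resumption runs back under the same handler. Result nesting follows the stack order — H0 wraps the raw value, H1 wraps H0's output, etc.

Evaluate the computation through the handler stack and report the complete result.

Answer: [(0, (45, 3))]

Working:
tell(45) @ H0 ⇒ log+=45
tell(3) @ H0 ⇒ log+=3
H0 returns (0, (45, 3))
H1 returns [(0, (45, 3))]
= [(0, (45, 3))]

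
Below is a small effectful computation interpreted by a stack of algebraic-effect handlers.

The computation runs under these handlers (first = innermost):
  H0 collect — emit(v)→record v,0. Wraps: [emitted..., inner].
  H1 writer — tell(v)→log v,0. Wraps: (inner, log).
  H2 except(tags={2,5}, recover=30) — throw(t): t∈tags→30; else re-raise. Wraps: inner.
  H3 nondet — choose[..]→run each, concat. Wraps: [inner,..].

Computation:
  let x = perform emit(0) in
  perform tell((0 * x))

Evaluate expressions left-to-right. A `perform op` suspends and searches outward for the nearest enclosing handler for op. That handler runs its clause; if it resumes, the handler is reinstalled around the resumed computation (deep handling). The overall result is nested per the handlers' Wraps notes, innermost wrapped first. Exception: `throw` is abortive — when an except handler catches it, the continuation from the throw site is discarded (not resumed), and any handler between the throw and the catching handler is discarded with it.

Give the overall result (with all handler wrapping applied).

Answer: [([0, 0], (0))]

Step-by-step:
emit(0) @ H0 ⇒ out+=0
tell(0) @ H1 ⇒ log+=0
H0 returns [0, 0]
H1 returns ([0, 0], (0))
H2 returns ([0, 0], (0))
H3 returns [([0, 0], (0))]
= [([0, 0], (0))]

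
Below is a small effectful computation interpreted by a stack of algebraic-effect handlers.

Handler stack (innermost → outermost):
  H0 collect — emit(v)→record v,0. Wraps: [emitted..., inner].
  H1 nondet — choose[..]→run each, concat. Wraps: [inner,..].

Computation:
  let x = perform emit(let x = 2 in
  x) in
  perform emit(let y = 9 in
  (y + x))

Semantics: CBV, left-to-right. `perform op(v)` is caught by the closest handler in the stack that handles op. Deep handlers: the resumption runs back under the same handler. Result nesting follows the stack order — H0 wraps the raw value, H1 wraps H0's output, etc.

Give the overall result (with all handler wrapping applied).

Working:
emit(2) @ H0 ⇒ out+=2
emit(9) @ H0 ⇒ out+=9
H0 returns [2, 9, 0]
H1 returns [[2, 9, 0]]
= [[2, 9, 0]]

Answer: [[2, 9, 0]]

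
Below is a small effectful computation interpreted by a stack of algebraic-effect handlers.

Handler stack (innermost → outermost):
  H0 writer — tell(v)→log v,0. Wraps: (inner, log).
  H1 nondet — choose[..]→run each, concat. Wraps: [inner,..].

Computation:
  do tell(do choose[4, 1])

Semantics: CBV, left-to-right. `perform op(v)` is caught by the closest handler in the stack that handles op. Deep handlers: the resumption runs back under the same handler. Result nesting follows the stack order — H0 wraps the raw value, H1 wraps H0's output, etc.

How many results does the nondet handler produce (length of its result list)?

Working:
choose[4, 1] @ H1
  branch[0] choose=4:
    tell(4) @ H0 ⇒ log+=4
    H0 returns (0, (4))
    H1 returns [(0, (4))]
  branch[1] choose=1:
    tell(1) @ H0 ⇒ log+=1
    H0 returns (0, (1))
    H1 returns [(0, (1))]
= [(0, (4)), (0, (1))]

Answer: 2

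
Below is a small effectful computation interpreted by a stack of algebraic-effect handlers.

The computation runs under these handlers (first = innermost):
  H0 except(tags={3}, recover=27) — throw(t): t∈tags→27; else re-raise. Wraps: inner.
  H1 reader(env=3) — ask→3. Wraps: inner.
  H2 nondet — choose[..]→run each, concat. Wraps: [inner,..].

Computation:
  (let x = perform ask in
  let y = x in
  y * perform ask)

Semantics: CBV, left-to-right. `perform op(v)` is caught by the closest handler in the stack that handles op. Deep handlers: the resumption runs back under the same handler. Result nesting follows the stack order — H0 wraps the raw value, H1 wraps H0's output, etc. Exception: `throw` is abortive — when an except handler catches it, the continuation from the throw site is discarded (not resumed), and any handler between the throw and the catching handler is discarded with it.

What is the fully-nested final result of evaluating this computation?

Step-by-step:
ask @ H1 ⇒ 3
ask @ H1 ⇒ 3
H0 returns 9
H1 returns 9
H2 returns [9]
= [9]

Answer: [9]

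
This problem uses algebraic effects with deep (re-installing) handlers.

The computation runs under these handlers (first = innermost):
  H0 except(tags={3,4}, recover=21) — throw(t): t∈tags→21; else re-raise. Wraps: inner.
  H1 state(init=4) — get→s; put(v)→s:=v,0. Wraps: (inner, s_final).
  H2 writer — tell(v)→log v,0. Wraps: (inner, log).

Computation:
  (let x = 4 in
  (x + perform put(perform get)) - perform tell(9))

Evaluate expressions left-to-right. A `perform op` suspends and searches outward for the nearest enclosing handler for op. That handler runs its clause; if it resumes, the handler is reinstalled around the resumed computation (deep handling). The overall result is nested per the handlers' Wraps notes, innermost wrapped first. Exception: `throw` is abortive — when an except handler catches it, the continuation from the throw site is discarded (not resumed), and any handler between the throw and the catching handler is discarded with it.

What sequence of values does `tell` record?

Answer: (9)

Working:
get @ H1 ⇒ 4
put(4) @ H1 ⇒ s:=4
tell(9) @ H2 ⇒ log+=9
H0 returns 4
H1 returns (4, 4)
H2 returns ((4, 4), (9))
= ((4, 4), (9))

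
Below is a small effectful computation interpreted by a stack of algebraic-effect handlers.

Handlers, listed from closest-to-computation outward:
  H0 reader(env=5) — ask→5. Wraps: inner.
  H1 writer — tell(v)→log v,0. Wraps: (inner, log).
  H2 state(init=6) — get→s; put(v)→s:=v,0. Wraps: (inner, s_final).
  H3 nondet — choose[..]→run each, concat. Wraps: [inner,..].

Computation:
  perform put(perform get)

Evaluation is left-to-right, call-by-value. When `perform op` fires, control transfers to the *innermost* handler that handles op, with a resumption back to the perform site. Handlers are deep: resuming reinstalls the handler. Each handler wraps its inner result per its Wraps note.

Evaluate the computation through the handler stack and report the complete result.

Working:
get @ H2 ⇒ 6
put(6) @ H2 ⇒ s:=6
H0 returns 0
H1 returns (0, ())
H2 returns ((0, ()), 6)
H3 returns [((0, ()), 6)]
= [((0, ()), 6)]

Answer: [((0, ()), 6)]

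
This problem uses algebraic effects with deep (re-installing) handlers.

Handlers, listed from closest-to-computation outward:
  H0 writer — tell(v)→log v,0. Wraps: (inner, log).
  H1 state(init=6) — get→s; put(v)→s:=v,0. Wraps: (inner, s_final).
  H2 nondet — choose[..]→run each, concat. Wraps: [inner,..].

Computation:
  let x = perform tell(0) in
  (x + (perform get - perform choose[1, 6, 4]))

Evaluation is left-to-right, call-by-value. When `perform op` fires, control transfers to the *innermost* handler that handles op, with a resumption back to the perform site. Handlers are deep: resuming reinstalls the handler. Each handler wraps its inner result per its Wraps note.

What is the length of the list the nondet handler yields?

Step-by-step:
tell(0) @ H0 ⇒ log+=0
get @ H1 ⇒ 6
choose[1, 6, 4] @ H2
  branch[0] choose=1:
    H0 returns (5, (0))
    H1 returns ((5, (0)), 6)
    H2 returns [((5, (0)), 6)]
  branch[1] choose=6:
    H0 returns (0, (0))
    H1 returns ((0, (0)), 6)
    H2 returns [((0, (0)), 6)]
  branch[2] choose=4:
    H0 returns (2, (0))
    H1 returns ((2, (0)), 6)
    H2 returns [((2, (0)), 6)]
= [((5, (0)), 6), ((0, (0)), 6), ((2, (0)), 6)]

Answer: 3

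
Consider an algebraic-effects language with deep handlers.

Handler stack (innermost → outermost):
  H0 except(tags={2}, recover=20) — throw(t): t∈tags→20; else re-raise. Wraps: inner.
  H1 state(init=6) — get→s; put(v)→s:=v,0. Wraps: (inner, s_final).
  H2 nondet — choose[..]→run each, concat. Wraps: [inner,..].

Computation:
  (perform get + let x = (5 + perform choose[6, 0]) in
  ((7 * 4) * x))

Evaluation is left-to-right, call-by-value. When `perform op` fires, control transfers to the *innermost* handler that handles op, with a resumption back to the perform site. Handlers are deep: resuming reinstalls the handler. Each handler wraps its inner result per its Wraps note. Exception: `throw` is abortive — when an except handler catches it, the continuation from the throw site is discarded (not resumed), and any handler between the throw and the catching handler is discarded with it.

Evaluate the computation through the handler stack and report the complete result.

Answer: [(314, 6), (146, 6)]

Step-by-step:
get @ H1 ⇒ 6
choose[6, 0] @ H2
  branch[0] choose=6:
    H0 returns 314
    H1 returns (314, 6)
    H2 returns [(314, 6)]
  branch[1] choose=0:
    H0 returns 146
    H1 returns (146, 6)
    H2 returns [(146, 6)]
= [(314, 6), (146, 6)]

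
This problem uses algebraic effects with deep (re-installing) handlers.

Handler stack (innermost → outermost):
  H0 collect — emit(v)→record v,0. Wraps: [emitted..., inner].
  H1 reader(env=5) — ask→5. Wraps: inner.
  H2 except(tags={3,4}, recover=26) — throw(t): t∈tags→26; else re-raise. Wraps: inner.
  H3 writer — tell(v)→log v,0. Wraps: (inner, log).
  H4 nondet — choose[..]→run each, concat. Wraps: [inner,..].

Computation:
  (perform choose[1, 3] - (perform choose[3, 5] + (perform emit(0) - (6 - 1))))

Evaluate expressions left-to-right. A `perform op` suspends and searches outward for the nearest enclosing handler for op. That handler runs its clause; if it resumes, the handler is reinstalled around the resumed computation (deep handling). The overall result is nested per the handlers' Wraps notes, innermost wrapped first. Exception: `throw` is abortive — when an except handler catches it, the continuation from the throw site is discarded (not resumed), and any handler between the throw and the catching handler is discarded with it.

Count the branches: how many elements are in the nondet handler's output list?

Answer: 4

Step-by-step:
choose[1, 3] @ H4
  branch[0] choose=1:
    choose[3, 5] @ H4
      branch[0] choose=3:
        emit(0) @ H0 ⇒ out+=0
        H0 returns [0, 3]
        H1 returns [0, 3]
        H2 returns [0, 3]
        H3 returns ([0, 3], ())
        H4 returns [([0, 3], ())]
      branch[1] choose=5:
        emit(0) @ H0 ⇒ out+=0
        H0 returns [0, 1]
        H1 returns [0, 1]
        H2 returns [0, 1]
        H3 returns ([0, 1], ())
        H4 returns [([0, 1], ())]
  branch[1] choose=3:
    choose[3, 5] @ H4
      branch[0] choose=3:
        emit(0) @ H0 ⇒ out+=0
        H0 returns [0, 5]
        H1 returns [0, 5]
        H2 returns [0, 5]
        H3 returns ([0, 5], ())
        H4 returns [([0, 5], ())]
      branch[1] choose=5:
        emit(0) @ H0 ⇒ out+=0
        H0 returns [0, 3]
        H1 returns [0, 3]
        H2 returns [0, 3]
        H3 returns ([0, 3], ())
        H4 returns [([0, 3], ())]
= [([0, 3], ()), ([0, 1], ()), ([0, 5], ()), ([0, 3], ())]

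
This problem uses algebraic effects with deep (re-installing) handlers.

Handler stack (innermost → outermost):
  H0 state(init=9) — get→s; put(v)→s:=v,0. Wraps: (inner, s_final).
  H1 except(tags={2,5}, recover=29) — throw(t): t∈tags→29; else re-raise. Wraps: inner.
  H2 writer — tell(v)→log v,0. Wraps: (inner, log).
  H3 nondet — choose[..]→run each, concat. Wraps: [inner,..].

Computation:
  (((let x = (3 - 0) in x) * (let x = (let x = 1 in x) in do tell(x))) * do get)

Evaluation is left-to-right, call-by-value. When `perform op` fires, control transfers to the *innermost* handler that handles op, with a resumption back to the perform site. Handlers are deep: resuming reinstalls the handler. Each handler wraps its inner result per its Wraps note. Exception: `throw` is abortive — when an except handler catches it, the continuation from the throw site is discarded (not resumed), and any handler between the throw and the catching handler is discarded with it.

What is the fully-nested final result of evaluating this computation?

Evaluation trace:
tell(1) @ H2 ⇒ log+=1
get @ H0 ⇒ 9
H0 returns (0, 9)
H1 returns (0, 9)
H2 returns ((0, 9), (1))
H3 returns [((0, 9), (1))]
= [((0, 9), (1))]

Answer: [((0, 9), (1))]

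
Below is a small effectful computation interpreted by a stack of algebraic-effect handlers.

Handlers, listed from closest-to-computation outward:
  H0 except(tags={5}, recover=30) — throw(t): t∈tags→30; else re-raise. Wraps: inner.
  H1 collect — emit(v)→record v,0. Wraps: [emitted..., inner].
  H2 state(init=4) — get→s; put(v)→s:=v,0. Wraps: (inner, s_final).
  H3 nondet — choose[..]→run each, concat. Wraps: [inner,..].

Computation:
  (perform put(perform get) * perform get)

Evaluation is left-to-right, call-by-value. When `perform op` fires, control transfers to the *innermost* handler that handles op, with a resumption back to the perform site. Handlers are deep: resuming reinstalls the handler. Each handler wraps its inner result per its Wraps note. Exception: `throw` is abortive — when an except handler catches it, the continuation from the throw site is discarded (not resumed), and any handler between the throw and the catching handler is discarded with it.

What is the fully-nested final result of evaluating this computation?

Answer: [([0], 4)]

Evaluation trace:
get @ H2 ⇒ 4
put(4) @ H2 ⇒ s:=4
get @ H2 ⇒ 4
H0 returns 0
H1 returns [0]
H2 returns ([0], 4)
H3 returns [([0], 4)]
= [([0], 4)]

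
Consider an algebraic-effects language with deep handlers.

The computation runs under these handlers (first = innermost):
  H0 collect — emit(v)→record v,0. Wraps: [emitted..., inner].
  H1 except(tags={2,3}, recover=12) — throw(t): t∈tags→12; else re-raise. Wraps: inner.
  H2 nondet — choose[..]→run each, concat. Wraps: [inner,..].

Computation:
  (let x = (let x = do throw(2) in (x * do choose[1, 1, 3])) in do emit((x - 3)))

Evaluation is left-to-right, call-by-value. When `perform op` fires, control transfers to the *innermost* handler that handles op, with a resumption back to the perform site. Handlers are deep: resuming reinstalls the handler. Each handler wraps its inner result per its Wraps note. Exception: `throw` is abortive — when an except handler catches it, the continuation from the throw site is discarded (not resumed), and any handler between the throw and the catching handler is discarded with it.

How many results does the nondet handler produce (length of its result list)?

Step-by-step:
throw(2) @ H1 caught ⇒ 12
H2 returns [12]
= [12]

Answer: 1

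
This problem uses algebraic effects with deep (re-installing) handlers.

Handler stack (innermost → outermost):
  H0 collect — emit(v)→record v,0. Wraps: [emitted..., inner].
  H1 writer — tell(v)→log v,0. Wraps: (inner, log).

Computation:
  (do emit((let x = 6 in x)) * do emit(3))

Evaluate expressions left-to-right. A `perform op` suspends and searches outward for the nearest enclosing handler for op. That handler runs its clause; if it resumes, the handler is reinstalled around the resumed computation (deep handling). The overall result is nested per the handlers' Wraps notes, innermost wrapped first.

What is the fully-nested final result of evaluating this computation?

Working:
emit(6) @ H0 ⇒ out+=6
emit(3) @ H0 ⇒ out+=3
H0 returns [6, 3, 0]
H1 returns ([6, 3, 0], ())
= ([6, 3, 0], ())

Answer: ([6, 3, 0], ())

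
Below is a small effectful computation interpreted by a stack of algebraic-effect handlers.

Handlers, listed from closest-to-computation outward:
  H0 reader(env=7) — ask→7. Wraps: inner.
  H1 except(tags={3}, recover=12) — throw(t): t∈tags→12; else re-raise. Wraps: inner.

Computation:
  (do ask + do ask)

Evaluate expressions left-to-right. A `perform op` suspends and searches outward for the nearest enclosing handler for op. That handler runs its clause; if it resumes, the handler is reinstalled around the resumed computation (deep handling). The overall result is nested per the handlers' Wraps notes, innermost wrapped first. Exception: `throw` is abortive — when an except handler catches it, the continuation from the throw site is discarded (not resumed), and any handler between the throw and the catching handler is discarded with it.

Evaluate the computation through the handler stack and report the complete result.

Step-by-step:
ask @ H0 ⇒ 7
ask @ H0 ⇒ 7
H0 returns 14
H1 returns 14
= 14

Answer: 14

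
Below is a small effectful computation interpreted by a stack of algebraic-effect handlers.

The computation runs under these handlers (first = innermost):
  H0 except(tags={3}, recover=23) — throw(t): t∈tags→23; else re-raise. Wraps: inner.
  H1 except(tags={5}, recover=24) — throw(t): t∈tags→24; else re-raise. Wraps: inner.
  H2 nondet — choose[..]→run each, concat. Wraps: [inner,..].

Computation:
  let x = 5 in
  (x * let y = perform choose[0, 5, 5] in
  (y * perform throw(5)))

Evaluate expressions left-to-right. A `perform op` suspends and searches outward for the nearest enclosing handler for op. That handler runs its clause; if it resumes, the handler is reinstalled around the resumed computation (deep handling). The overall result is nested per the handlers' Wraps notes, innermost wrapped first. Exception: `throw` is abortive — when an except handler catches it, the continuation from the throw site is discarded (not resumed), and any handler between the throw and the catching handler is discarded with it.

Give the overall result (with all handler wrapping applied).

Step-by-step:
choose[0, 5, 5] @ H2
  branch[0] choose=0:
    throw(5) @ H0 re-raised
    throw(5) @ H1 caught ⇒ 24
    H2 returns [24]
  branch[1] choose=5:
    throw(5) @ H0 re-raised
    throw(5) @ H1 caught ⇒ 24
    H2 returns [24]
  branch[2] choose=5:
    throw(5) @ H0 re-raised
    throw(5) @ H1 caught ⇒ 24
    H2 returns [24]
= [24, 24, 24]

Answer: [24, 24, 24]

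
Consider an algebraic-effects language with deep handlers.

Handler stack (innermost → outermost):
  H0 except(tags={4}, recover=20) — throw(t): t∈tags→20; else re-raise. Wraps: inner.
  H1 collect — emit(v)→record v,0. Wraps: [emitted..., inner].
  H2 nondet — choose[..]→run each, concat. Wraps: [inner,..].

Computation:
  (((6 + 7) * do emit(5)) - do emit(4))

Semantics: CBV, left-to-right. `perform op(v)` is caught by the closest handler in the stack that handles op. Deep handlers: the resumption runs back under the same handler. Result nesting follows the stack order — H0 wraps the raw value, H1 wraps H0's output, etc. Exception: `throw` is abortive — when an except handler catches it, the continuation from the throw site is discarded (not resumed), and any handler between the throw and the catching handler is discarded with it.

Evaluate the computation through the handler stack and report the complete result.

Answer: [[5, 4, 0]]

Working:
emit(5) @ H1 ⇒ out+=5
emit(4) @ H1 ⇒ out+=4
H0 returns 0
H1 returns [5, 4, 0]
H2 returns [[5, 4, 0]]
= [[5, 4, 0]]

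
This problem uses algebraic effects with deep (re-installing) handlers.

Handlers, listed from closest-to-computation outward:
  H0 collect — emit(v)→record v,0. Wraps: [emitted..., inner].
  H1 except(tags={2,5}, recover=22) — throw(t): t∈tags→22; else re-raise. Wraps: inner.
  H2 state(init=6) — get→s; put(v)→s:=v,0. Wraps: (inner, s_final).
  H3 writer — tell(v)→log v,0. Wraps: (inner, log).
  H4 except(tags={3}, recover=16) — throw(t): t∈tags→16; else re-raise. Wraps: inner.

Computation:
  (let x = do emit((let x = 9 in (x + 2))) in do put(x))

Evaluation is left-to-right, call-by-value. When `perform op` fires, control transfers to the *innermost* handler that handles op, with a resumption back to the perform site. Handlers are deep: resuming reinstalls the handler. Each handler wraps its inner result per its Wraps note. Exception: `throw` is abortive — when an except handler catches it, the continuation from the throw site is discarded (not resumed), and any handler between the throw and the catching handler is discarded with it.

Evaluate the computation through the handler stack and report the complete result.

Answer: (([11, 0], 0), ())

Evaluation trace:
emit(11) @ H0 ⇒ out+=11
put(0) @ H2 ⇒ s:=0
H0 returns [11, 0]
H1 returns [11, 0]
H2 returns ([11, 0], 0)
H3 returns (([11, 0], 0), ())
H4 returns (([11, 0], 0), ())
= (([11, 0], 0), ())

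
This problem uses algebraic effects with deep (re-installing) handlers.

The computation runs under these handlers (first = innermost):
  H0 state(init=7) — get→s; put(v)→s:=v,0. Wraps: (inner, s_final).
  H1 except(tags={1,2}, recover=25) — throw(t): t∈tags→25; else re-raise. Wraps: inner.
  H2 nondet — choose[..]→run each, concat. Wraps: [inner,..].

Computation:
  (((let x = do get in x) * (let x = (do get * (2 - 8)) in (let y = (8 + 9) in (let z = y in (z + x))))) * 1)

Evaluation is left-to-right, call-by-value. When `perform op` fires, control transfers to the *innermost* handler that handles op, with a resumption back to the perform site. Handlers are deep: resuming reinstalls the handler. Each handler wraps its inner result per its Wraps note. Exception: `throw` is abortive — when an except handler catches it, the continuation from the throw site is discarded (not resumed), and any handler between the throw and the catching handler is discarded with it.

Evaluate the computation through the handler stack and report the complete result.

Answer: [(-175, 7)]

Evaluation trace:
get @ H0 ⇒ 7
get @ H0 ⇒ 7
H0 returns (-175, 7)
H1 returns (-175, 7)
H2 returns [(-175, 7)]
= [(-175, 7)]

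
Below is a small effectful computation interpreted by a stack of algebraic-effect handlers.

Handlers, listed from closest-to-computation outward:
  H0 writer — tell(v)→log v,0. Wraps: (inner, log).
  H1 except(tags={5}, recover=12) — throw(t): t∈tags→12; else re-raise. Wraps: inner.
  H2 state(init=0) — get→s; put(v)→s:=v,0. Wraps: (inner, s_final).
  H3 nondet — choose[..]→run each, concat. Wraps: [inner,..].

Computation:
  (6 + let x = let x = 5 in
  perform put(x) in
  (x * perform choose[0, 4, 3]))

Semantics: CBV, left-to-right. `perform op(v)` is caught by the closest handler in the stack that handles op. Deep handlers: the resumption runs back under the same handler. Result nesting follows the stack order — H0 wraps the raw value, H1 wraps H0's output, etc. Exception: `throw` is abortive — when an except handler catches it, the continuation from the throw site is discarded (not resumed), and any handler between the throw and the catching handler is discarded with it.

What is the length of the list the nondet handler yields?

Answer: 3

Working:
put(5) @ H2 ⇒ s:=5
choose[0, 4, 3] @ H3
  branch[0] choose=0:
    H0 returns (6, ())
    H1 returns (6, ())
    H2 returns ((6, ()), 5)
    H3 returns [((6, ()), 5)]
  branch[1] choose=4:
    H0 returns (6, ())
    H1 returns (6, ())
    H2 returns ((6, ()), 5)
    H3 returns [((6, ()), 5)]
  branch[2] choose=3:
    H0 returns (6, ())
    H1 returns (6, ())
    H2 returns ((6, ()), 5)
    H3 returns [((6, ()), 5)]
= [((6, ()), 5), ((6, ()), 5), ((6, ()), 5)]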